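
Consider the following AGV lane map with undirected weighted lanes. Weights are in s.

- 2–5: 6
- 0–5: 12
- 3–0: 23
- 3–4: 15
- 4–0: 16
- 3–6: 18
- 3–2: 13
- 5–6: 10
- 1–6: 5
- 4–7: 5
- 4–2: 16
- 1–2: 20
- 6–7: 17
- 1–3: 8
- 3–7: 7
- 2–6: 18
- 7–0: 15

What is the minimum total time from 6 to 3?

13 s

Candidate routes:
6–3: 18 = 18
6–1–3: 5+8 = 13
The minimum is 13 s via 6–1–3.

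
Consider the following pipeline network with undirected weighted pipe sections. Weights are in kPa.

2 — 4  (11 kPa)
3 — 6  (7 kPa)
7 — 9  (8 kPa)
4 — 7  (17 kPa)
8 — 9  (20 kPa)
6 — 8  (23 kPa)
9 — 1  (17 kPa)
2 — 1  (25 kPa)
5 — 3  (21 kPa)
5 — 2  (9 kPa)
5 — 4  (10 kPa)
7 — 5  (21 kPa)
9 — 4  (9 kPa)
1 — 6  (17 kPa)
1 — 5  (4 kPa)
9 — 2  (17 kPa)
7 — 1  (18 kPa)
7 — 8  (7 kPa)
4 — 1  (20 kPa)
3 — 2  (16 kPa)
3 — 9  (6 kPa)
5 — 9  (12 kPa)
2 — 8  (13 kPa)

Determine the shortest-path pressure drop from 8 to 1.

25 kPa

Compare a few routes:
8 → 2 → 5 → 1: 13+9+4 = 26
8 → 7 → 1: 7+18 = 25
Cheapest is 8 → 7 → 1 at 25 kPa.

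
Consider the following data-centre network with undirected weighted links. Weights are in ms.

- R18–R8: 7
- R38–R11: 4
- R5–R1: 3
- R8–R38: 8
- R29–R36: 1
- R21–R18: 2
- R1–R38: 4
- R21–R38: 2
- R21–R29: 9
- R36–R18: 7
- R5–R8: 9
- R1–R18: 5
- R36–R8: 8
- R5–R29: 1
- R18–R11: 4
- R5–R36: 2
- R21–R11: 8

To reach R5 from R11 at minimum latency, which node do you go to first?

R38

Candidate routes:
R11 - R18 - R1 - R5: 4+5+3 = 12
R11 - R38 - R1 - R5: 4+4+3 = 11
R11 - R18 - R36 - R5: 4+7+2 = 13
R11 - R18 - R36 - R29 - R5: 4+7+1+1 = 13
Cheapest is R11 - R38 - R1 - R5 at 11 ms.
So from R11 the first move is to R38.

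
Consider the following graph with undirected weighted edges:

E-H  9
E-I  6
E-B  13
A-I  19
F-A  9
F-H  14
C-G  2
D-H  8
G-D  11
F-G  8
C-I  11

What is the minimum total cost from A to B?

38

Candidate routes:
A - I - E - B: 19+6+13 = 38
A - F - H - E - B: 9+14+9+13 = 45
Cheapest is A - I - E - B at 38.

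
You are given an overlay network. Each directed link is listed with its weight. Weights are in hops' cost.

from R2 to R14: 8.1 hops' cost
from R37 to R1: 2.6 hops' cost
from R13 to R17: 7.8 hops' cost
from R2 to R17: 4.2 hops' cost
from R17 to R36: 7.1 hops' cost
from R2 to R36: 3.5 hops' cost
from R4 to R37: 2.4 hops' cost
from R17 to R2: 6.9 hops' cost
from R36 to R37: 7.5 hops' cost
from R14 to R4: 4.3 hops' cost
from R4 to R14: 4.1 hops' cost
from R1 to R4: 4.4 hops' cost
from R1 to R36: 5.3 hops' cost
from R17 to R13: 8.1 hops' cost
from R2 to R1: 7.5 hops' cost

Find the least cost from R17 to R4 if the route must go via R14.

19.3 hops' cost

Shortest R17→R14: R17–R2–R14 = 15
Best R14 to R4: R14–R4 costing 4.3
Total via R14: 15 + 4.3 = 19.3 hops' cost.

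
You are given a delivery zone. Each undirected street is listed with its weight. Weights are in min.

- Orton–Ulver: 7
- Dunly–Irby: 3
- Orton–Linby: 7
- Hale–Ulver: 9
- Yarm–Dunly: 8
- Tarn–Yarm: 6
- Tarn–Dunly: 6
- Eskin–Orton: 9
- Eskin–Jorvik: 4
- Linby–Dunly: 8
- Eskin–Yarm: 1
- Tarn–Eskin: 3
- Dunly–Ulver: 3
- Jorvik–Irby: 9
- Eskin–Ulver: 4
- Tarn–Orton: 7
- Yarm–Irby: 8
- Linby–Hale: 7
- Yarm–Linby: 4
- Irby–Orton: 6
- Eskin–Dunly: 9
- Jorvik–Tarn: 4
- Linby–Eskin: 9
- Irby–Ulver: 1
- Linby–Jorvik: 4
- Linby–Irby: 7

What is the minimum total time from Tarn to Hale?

Candidate routes:
Tarn–Eskin–Ulver–Hale: 3+4+9 = 16
Tarn–Eskin–Yarm–Linby–Hale: 3+1+4+7 = 15
Cheapest is Tarn–Eskin–Yarm–Linby–Hale at 15 min.

15 min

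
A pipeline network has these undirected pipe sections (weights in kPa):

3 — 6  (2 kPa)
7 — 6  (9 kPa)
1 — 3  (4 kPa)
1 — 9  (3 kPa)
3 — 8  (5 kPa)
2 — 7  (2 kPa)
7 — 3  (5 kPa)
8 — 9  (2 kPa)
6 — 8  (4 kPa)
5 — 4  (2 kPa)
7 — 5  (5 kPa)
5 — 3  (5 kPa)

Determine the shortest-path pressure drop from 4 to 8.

12 kPa

Shortest distances from 4:
4: 0
5: 2  (via 4)
3: 7  (via 5)
7: 7  (via 5)
2: 9  (via 7)
6: 9  (via 3)
1: 11  (via 3)
8: 12  (via 3)
Shortest route: 4 → 5 → 3 → 8 = 12 kPa.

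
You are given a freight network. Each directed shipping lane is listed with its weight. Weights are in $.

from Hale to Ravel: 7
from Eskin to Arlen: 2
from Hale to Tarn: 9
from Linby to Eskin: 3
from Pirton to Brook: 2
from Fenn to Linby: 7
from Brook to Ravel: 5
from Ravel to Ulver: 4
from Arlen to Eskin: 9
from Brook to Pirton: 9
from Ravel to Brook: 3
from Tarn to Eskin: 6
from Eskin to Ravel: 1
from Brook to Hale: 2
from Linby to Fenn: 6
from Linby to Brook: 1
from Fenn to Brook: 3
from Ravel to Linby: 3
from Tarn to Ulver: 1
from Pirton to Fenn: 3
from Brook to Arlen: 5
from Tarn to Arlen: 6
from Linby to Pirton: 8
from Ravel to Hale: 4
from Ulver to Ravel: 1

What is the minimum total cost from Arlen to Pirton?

$21

Candidate routes:
Arlen - Eskin - Ravel - Brook - Pirton: 9+1+3+9 = 22
Arlen - Eskin - Ravel - Linby - Pirton: 9+1+3+8 = 21
Arlen - Eskin - Ravel - Linby - Brook - Pirton: 9+1+3+1+9 = 23
The minimum is $21 via Arlen - Eskin - Ravel - Linby - Pirton.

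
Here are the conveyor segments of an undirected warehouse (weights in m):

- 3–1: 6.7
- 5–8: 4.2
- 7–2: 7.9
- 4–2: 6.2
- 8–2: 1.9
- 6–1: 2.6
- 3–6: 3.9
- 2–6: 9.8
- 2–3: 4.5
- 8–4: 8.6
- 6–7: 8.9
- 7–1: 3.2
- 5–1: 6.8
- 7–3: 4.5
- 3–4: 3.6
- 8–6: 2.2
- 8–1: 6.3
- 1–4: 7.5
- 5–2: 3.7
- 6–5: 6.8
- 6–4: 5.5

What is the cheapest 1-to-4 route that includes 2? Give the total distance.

12.9 m

Shortest 1→2: 1 → 6 → 8 → 2 = 6.7
Best 2 to 4: 2 → 4 costing 6.2
Total via 2: 6.7 + 6.2 = 12.9 m.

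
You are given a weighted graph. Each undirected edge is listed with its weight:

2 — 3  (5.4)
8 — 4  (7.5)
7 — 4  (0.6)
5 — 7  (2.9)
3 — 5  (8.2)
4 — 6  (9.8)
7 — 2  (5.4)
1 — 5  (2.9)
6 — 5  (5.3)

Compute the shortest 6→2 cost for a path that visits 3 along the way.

Best 6 to 3: 6–5–3 costing 13.5
Best 3 to 2: 3–2 costing 5.4
Total via 3: 13.5 + 5.4 = 18.9.

18.9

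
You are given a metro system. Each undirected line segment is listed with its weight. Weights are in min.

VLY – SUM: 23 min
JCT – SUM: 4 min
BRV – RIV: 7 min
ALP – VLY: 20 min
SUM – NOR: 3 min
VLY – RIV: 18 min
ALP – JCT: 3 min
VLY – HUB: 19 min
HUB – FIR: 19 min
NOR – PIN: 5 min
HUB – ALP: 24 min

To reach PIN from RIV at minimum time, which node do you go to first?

Candidate routes:
RIV - VLY - ALP - JCT - SUM - NOR - PIN: 18+20+3+4+3+5 = 53
RIV - VLY - SUM - NOR - PIN: 18+23+3+5 = 49
The minimum is 49 min via RIV - VLY - SUM - NOR - PIN.
So from RIV the first move is to VLY.

VLY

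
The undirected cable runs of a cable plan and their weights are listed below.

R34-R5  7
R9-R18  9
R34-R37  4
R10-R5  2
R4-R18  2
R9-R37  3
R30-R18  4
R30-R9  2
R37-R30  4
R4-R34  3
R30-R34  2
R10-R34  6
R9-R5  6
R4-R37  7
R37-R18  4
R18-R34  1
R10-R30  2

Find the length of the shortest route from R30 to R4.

5

Candidate routes:
R30–R18–R4: 4+2 = 6
R30–R18–R34–R4: 4+1+3 = 8
R30–R34–R4: 2+3 = 5
R30–R37–R18–R4: 4+4+2 = 10
The minimum is 5 via R30–R34–R4.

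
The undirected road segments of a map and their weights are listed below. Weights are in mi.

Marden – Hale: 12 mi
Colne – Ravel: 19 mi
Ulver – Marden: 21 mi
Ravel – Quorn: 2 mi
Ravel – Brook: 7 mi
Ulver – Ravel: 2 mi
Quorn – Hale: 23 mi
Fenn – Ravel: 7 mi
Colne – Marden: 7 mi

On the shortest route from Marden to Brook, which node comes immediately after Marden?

Ulver

Compare a few routes:
Marden–Colne–Ravel–Brook: 7+19+7 = 33
Marden–Ulver–Ravel–Brook: 21+2+7 = 30
Marden–Hale–Quorn–Ravel–Brook: 12+23+2+7 = 44
The minimum is 30 mi via Marden–Ulver–Ravel–Brook.
So from Marden the first move is to Ulver.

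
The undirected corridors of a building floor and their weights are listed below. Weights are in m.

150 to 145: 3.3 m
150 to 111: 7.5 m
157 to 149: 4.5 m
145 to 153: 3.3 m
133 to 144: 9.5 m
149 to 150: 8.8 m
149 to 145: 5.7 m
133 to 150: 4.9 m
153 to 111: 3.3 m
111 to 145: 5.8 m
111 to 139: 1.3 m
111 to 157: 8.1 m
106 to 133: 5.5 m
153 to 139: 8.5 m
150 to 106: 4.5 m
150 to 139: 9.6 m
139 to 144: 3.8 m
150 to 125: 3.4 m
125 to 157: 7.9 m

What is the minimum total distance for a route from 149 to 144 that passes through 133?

Best 149 to 133: 149–150–133 costing 13.7
Shortest 133→144: 133–144 = 9.5
Total via 133: 13.7 + 9.5 = 23.2 m.

23.2 m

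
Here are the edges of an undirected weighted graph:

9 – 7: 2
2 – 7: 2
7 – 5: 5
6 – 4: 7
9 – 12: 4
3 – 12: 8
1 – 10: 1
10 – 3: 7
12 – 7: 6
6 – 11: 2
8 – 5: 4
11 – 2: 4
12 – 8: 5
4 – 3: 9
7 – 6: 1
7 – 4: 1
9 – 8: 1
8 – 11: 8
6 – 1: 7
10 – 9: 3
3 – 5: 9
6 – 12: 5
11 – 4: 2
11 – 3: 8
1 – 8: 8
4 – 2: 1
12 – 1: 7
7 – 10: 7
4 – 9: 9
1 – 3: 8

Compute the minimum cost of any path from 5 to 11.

8

Enumerating some paths:
5 → 8 → 9 → 7 → 6 → 11: 4+1+2+1+2 = 10
5 → 7 → 2 → 4 → 11: 5+2+1+2 = 10
5 → 7 → 4 → 11: 5+1+2 = 8
The minimum is 8 via 5 → 7 → 4 → 11.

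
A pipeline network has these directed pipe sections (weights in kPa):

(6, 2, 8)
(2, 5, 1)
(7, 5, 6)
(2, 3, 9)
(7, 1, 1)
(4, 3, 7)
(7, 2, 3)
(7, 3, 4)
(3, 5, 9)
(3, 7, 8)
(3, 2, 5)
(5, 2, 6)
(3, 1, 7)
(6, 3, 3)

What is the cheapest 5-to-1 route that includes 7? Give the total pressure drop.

Shortest 5→7: 5–2–3–7 = 23
Shortest 7→1: 7–1 = 1
Total via 7: 23 + 1 = 24 kPa.

24 kPa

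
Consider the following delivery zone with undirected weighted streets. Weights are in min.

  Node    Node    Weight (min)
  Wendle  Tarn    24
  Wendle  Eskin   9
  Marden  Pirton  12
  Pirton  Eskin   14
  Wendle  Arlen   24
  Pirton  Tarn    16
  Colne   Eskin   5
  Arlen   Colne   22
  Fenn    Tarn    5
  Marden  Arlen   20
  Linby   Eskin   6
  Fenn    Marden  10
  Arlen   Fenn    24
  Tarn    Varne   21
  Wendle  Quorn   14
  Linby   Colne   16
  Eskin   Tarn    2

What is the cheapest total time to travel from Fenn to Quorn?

30 min

Enumerating some paths:
Fenn → Tarn → Pirton → Eskin → Wendle → Quorn: 5+16+14+9+14 = 58
Fenn → Tarn → Wendle → Quorn: 5+24+14 = 43
Fenn → Tarn → Eskin → Wendle → Quorn: 5+2+9+14 = 30
The minimum is 30 min via Fenn → Tarn → Eskin → Wendle → Quorn.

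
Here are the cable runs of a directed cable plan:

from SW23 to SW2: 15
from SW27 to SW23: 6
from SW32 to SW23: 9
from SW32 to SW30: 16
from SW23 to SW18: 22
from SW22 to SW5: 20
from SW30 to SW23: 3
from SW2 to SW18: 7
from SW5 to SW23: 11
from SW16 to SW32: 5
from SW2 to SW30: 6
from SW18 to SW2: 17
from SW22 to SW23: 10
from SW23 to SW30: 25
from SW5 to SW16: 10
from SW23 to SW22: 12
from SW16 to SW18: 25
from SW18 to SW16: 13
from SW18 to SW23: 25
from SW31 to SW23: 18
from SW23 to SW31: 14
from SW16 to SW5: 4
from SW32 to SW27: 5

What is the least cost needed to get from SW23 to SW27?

Settle nodes by increasing distance from SW23:
SW23: 0
SW22: 12  (via SW23)
SW31: 14  (via SW23)
SW2: 15  (via SW23)
SW30: 21  (via SW2)
SW18: 22  (via SW23)
SW5: 32  (via SW22)
SW16: 35  (via SW18)
SW32: 40  (via SW16)
SW27: 45  (via SW32)
Shortest route: SW23–SW18–SW16–SW32–SW27 = 45.

45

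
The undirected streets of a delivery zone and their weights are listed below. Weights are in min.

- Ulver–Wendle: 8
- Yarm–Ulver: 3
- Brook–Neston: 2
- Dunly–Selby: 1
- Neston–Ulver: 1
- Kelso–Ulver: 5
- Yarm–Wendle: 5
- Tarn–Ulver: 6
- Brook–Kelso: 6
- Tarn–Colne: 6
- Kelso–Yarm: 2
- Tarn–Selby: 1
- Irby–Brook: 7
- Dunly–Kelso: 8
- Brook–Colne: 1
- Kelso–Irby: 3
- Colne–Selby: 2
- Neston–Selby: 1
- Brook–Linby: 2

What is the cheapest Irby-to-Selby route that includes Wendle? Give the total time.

Best Irby to Wendle: Irby–Kelso–Yarm–Wendle costing 10
Shortest Wendle→Selby: Wendle–Ulver–Neston–Selby = 10
Total via Wendle: 10 + 10 = 20 min.

20 min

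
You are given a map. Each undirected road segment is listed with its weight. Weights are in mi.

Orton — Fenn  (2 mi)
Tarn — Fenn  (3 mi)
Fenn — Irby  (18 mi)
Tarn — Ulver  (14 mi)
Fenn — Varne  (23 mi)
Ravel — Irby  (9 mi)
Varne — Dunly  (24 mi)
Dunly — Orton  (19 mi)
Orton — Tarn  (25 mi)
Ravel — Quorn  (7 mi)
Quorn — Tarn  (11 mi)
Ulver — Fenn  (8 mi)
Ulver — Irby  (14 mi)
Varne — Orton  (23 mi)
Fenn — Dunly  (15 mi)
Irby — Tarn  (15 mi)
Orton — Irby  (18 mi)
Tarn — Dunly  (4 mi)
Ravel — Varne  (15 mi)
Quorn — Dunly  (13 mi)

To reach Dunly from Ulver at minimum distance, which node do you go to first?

Fenn

Candidate routes:
Ulver → Tarn → Dunly: 14+4 = 18
Ulver → Fenn → Tarn → Dunly: 8+3+4 = 15
Cheapest is Ulver → Fenn → Tarn → Dunly at 15 mi.
So from Ulver the first move is to Fenn.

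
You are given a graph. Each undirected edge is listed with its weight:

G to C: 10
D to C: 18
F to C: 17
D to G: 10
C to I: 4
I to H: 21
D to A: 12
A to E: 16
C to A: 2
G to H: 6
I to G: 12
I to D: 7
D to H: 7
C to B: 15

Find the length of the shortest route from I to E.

22

Enumerating some paths:
I → D → C → A → E: 7+18+2+16 = 43
I → C → A → E: 4+2+16 = 22
I → G → C → A → E: 12+10+2+16 = 40
I → D → A → E: 7+12+16 = 35
The minimum is 22 via I → C → A → E.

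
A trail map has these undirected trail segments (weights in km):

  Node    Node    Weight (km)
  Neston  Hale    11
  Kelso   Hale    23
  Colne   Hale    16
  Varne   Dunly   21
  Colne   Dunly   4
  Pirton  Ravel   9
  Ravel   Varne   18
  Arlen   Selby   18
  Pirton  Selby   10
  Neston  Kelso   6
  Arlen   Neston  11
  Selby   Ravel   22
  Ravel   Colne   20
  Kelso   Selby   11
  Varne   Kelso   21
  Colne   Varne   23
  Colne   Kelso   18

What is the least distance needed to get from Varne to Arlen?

Candidate routes:
Varne–Ravel–Pirton–Selby–Arlen: 18+9+10+18 = 55
Varne–Ravel–Selby–Arlen: 18+22+18 = 58
Varne–Kelso–Selby–Arlen: 21+11+18 = 50
Varne–Kelso–Neston–Arlen: 21+6+11 = 38
The minimum is 38 km via Varne–Kelso–Neston–Arlen.

38 km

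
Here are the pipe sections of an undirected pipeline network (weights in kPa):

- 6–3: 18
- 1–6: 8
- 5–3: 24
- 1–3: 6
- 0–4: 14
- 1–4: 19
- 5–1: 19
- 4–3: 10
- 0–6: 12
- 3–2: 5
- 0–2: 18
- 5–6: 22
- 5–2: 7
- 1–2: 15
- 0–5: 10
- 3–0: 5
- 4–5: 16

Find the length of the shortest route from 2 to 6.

Enumerating some paths:
2–3–1–6: 5+6+8 = 19
2–3–0–6: 5+5+12 = 22
The minimum is 19 kPa via 2–3–1–6.

19 kPa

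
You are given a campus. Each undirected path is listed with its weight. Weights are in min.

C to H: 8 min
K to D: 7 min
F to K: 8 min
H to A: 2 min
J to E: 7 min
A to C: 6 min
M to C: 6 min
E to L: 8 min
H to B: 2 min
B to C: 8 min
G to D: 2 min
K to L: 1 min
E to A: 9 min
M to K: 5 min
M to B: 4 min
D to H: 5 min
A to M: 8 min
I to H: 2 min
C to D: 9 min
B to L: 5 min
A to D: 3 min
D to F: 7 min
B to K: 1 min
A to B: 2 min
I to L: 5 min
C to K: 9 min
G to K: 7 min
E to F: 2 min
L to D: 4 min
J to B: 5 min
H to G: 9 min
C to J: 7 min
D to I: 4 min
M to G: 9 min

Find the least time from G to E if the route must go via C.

25 min

Shortest G→C: G–D–C = 11
Shortest C→E: C–J–E = 14
Total via C: 11 + 14 = 25 min.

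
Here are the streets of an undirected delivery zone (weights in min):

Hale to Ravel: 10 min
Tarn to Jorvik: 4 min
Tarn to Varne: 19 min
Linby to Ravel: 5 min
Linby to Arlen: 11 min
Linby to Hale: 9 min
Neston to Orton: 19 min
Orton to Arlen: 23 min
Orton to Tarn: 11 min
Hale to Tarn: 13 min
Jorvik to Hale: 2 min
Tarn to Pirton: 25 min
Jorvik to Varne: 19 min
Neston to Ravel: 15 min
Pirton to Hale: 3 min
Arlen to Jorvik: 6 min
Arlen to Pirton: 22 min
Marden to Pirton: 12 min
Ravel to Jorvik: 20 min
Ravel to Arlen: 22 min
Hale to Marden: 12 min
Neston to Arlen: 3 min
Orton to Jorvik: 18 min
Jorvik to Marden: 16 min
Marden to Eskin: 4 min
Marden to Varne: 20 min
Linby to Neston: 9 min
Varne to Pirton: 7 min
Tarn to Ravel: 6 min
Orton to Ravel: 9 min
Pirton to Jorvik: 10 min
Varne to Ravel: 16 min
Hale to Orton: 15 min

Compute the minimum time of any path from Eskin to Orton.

31 min

Enumerating some paths:
Eskin–Marden–Hale–Orton: 4+12+15 = 31
Eskin–Marden–Hale–Jorvik–Tarn–Orton: 4+12+2+4+11 = 33
The minimum is 31 min via Eskin–Marden–Hale–Orton.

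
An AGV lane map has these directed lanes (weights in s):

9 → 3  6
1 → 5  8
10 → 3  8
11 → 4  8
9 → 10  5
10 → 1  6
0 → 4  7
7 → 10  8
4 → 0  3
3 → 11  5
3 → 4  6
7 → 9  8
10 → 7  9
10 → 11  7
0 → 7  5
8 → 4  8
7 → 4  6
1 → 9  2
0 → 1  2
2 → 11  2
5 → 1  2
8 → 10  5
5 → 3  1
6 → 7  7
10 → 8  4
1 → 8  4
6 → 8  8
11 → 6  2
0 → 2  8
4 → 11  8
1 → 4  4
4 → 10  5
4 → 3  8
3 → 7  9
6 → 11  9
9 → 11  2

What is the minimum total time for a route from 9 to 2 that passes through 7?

Shortest 9→7: 9 → 11 → 6 → 7 = 11
Best 7 to 2: 7 → 4 → 0 → 2 costing 17
Total via 7: 11 + 17 = 28 s.

28 s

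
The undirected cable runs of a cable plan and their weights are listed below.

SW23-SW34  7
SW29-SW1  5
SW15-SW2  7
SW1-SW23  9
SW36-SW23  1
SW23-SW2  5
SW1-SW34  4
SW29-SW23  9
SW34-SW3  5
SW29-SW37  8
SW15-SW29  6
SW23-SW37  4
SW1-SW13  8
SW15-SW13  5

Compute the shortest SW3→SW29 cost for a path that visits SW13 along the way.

28

Best SW3 to SW13: SW3 → SW34 → SW1 → SW13 costing 17
Shortest SW13→SW29: SW13 → SW15 → SW29 = 11
Total via SW13: 17 + 11 = 28.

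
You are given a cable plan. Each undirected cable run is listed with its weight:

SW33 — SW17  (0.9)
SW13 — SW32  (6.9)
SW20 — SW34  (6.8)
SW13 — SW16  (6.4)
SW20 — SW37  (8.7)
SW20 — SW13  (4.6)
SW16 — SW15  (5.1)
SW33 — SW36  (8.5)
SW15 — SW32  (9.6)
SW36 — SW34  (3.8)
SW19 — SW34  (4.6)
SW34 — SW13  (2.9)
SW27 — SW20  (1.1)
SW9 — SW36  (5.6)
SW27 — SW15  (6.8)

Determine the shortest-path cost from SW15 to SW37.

Shortest distances from SW15:
SW15: 0
SW16: 5.1  (via SW15)
SW27: 6.8  (via SW15)
SW20: 7.9  (via SW27)
SW32: 9.6  (via SW15)
SW13: 11.5  (via SW16)
SW34: 14.4  (via SW13)
SW37: 16.6  (via SW20)
Shortest route: SW15 → SW27 → SW20 → SW37 = 16.6.

16.6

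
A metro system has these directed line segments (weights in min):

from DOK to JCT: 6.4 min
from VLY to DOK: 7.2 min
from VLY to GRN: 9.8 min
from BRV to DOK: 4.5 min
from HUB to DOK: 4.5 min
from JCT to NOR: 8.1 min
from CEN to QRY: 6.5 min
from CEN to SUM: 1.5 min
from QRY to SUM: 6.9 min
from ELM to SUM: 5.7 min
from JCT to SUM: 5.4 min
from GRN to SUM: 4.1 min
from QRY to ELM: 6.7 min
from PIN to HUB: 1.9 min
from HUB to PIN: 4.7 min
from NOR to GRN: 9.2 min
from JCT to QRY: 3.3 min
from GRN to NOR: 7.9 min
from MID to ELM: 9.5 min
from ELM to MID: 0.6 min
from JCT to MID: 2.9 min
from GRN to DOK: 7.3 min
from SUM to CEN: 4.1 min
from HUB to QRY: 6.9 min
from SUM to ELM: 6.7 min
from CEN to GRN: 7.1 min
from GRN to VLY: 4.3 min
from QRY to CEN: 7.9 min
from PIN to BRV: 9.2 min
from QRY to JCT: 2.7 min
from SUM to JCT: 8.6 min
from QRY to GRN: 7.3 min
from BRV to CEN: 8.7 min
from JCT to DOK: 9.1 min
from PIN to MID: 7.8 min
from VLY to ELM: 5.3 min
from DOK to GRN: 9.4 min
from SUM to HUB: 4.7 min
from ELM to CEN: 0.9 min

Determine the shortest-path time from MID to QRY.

16.9 min

Compare a few routes:
MID → ELM → CEN → SUM → HUB → QRY: 9.5+0.9+1.5+4.7+6.9 = 23.5
MID → ELM → CEN → QRY: 9.5+0.9+6.5 = 16.9
MID → ELM → CEN → SUM → JCT → QRY: 9.5+0.9+1.5+8.6+3.3 = 23.8
MID → ELM → SUM → CEN → QRY: 9.5+5.7+4.1+6.5 = 25.8
The minimum is 16.9 min via MID → ELM → CEN → QRY.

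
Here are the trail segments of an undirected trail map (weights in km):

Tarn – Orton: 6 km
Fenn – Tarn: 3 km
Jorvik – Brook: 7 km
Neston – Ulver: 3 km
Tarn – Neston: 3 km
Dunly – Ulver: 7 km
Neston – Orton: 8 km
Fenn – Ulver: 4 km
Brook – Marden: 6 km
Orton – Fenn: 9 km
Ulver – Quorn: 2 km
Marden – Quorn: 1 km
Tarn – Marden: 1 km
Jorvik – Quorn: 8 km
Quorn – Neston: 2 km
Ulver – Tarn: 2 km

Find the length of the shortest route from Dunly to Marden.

10 km

Compare a few routes:
Dunly - Ulver - Tarn - Marden: 7+2+1 = 10
Dunly - Ulver - Neston - Quorn - Marden: 7+3+2+1 = 13
The minimum is 10 km via Dunly - Ulver - Tarn - Marden.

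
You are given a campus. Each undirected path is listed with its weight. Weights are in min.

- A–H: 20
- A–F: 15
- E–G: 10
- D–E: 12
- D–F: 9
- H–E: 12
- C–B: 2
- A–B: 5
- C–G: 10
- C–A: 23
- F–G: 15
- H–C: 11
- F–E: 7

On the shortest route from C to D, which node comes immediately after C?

Candidate routes:
C → G → F → D: 10+15+9 = 34
C → G → E → D: 10+10+12 = 32
C → B → A → F → D: 2+5+15+9 = 31
Cheapest is C → B → A → F → D at 31 min.
So from C the first move is to B.

B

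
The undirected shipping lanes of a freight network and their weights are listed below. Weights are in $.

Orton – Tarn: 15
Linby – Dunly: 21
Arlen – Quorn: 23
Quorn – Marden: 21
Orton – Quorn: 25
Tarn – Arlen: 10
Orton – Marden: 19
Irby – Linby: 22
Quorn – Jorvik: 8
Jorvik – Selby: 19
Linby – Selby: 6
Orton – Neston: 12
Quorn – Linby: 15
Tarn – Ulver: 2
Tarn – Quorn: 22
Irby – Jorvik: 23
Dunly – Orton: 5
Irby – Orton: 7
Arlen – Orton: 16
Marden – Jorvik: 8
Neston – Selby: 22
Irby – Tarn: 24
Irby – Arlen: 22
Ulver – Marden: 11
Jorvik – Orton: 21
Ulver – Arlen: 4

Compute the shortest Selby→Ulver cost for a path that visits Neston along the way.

$51

Shortest Selby→Neston: Selby–Neston = 22
Shortest Neston→Ulver: Neston–Orton–Tarn–Ulver = 29
Total via Neston: 22 + 29 = $51.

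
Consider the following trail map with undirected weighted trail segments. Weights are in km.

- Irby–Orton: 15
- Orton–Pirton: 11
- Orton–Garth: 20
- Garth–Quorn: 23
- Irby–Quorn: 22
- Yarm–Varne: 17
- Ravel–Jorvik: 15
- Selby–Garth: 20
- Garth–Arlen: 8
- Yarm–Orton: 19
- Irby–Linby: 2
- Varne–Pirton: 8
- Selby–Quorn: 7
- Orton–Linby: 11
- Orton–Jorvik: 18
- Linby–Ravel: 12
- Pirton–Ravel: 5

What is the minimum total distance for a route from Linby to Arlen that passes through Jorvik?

Best Linby to Jorvik: Linby–Ravel–Jorvik costing 27
Shortest Jorvik→Arlen: Jorvik–Orton–Garth–Arlen = 46
Total via Jorvik: 27 + 46 = 73 km.

73 km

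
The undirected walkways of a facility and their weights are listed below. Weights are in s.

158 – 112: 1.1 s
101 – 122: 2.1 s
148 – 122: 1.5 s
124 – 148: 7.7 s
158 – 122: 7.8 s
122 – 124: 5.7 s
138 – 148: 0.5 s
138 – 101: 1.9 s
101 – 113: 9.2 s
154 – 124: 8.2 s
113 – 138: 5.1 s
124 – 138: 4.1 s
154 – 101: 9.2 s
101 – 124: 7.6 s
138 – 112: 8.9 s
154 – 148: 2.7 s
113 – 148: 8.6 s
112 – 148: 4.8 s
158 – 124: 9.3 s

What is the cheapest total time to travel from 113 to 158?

Enumerating some paths:
113–148–112–158: 8.6+4.8+1.1 = 14.5
113–138–148–122–158: 5.1+0.5+1.5+7.8 = 14.9
113–138–148–112–158: 5.1+0.5+4.8+1.1 = 11.5
Cheapest is 113–138–148–112–158 at 11.5 s.

11.5 s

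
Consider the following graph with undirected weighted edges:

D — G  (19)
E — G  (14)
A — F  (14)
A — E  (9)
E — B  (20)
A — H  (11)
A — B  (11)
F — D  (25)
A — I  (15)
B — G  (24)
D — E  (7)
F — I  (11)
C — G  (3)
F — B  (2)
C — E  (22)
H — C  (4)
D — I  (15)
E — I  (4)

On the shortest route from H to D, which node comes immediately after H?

Compare a few routes:
H - A - E - D: 11+9+7 = 27
H - C - G - D: 4+3+19 = 26
The minimum is 26 via H - C - G - D.
So from H the first move is to C.

C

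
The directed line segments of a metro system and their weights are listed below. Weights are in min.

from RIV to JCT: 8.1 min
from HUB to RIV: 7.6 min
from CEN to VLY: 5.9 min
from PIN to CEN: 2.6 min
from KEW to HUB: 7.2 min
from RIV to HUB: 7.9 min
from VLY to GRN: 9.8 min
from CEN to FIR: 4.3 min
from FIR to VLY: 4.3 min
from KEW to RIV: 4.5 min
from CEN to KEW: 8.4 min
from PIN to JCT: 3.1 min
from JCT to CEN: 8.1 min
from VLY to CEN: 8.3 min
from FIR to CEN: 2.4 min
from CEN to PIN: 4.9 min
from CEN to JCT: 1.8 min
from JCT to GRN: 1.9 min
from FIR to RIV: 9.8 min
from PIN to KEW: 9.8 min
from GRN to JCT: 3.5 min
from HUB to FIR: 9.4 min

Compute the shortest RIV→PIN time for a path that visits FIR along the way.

Shortest RIV→FIR: RIV → HUB → FIR = 17.3
Best FIR to PIN: FIR → CEN → PIN costing 7.3
Total via FIR: 17.3 + 7.3 = 24.6 min.

24.6 min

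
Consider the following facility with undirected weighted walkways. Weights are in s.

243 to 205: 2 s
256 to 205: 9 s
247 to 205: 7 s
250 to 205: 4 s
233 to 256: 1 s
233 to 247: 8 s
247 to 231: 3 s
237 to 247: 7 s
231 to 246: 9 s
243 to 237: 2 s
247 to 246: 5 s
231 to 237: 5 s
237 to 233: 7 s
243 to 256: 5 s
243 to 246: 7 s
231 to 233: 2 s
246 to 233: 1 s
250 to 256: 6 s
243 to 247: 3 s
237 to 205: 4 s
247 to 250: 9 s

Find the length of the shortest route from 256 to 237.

Enumerating some paths:
256 → 233 → 231 → 237: 1+2+5 = 8
256 → 243 → 237: 5+2 = 7
256 → 233 → 237: 1+7 = 8
The minimum is 7 s via 256 → 243 → 237.

7 s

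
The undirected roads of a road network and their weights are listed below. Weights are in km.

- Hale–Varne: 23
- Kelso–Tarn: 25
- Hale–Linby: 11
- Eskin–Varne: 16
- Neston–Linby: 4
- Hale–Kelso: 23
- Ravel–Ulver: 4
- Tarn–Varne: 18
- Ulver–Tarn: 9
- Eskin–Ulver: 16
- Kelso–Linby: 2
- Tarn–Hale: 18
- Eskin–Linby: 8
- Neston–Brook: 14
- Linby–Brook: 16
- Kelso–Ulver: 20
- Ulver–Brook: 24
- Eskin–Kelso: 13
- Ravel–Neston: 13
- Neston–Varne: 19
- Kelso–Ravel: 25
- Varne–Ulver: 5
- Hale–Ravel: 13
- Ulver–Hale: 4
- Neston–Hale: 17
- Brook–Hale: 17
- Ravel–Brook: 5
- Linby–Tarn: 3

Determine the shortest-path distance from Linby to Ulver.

12 km

Enumerating some paths:
Linby - Kelso - Ulver: 2+20 = 22
Linby - Neston - Ravel - Ulver: 4+13+4 = 21
Linby - Hale - Ulver: 11+4 = 15
Linby - Tarn - Ulver: 3+9 = 12
Cheapest is Linby - Tarn - Ulver at 12 km.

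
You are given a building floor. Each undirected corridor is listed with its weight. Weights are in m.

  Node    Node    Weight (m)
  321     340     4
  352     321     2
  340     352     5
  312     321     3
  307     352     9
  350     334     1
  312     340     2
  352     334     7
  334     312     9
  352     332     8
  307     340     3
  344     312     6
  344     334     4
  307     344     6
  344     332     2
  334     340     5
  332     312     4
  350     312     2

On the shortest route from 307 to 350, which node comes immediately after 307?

Candidate routes:
307–340–321–312–350: 3+4+3+2 = 12
307–344–334–350: 6+4+1 = 11
307–340–312–350: 3+2+2 = 7
307–340–334–350: 3+5+1 = 9
Cheapest is 307–340–312–350 at 7 m.
So from 307 the first move is to 340.

340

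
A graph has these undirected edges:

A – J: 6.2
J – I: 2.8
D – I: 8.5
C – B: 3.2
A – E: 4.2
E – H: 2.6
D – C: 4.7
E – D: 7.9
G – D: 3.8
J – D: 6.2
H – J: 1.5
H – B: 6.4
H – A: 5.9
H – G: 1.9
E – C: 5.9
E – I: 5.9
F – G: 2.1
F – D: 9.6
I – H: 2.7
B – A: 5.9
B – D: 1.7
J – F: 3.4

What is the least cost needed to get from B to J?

7.9

Settle nodes by increasing distance from B:
B: 0
D: 1.7  (via B)
C: 3.2  (via B)
G: 5.5  (via D)
A: 5.9  (via B)
H: 6.4  (via B)
F: 7.6  (via G)
J: 7.9  (via D)
Shortest route: B–D–J = 7.9.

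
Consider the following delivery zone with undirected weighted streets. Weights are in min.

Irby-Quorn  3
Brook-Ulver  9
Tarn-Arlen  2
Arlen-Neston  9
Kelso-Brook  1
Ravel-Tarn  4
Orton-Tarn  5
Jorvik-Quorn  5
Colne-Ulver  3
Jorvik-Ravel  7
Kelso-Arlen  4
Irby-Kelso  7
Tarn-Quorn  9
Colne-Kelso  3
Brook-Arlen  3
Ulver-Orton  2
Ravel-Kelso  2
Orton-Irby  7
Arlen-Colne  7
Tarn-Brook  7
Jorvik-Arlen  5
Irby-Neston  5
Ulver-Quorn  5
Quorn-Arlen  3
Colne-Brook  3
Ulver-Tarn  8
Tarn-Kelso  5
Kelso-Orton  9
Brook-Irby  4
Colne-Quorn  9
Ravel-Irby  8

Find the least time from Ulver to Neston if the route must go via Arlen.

Shortest Ulver→Arlen: Ulver–Quorn–Arlen = 8
Best Arlen to Neston: Arlen–Neston costing 9
Total via Arlen: 8 + 9 = 17 min.

17 min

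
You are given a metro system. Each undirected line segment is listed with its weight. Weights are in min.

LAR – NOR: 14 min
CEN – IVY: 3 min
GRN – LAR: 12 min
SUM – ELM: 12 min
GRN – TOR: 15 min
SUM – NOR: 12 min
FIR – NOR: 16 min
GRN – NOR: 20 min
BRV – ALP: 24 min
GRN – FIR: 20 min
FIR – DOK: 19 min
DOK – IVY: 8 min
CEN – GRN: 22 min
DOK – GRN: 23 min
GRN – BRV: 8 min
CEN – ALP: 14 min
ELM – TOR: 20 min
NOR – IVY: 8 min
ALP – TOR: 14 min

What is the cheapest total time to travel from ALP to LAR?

Running Dijkstra from ALP:
ALP: 0
CEN: 14  (via ALP)
TOR: 14  (via ALP)
IVY: 17  (via CEN)
BRV: 24  (via ALP)
NOR: 25  (via IVY)
DOK: 25  (via IVY)
GRN: 29  (via TOR)
ELM: 34  (via TOR)
SUM: 37  (via NOR)
LAR: 39  (via NOR)
Shortest route: ALP → CEN → IVY → NOR → LAR = 39 min.

39 min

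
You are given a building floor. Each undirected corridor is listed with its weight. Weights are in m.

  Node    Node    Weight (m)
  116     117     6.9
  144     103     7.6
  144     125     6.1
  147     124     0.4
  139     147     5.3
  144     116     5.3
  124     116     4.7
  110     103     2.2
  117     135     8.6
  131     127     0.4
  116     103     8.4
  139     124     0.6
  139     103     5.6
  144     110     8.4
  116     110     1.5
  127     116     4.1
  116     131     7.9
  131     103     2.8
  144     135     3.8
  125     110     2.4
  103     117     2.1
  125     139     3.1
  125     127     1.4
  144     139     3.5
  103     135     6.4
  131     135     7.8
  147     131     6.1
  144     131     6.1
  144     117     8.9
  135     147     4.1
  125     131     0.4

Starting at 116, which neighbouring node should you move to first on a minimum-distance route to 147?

124

Compare a few routes:
116 → 124 → 147: 4.7+0.4 = 5.1
116 → 110 → 125 → 139 → 124 → 147: 1.5+2.4+3.1+0.6+0.4 = 8
Cheapest is 116 → 124 → 147 at 5.1 m.
So from 116 the first move is to 124.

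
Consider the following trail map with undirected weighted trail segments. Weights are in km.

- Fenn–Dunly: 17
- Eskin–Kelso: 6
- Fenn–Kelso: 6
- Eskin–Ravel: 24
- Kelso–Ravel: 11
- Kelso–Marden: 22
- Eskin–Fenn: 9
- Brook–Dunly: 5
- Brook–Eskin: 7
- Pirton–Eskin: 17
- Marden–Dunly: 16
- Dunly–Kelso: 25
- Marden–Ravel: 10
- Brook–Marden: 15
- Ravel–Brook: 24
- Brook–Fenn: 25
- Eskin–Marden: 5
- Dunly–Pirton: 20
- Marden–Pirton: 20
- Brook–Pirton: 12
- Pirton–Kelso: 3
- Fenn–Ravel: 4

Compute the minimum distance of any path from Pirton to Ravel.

13 km

Shortest distances from Pirton:
Pirton: 0
Kelso: 3  (via Pirton)
Fenn: 9  (via Kelso)
Eskin: 9  (via Kelso)
Brook: 12  (via Pirton)
Ravel: 13  (via Fenn)
Shortest route: Pirton–Kelso–Fenn–Ravel = 13 km.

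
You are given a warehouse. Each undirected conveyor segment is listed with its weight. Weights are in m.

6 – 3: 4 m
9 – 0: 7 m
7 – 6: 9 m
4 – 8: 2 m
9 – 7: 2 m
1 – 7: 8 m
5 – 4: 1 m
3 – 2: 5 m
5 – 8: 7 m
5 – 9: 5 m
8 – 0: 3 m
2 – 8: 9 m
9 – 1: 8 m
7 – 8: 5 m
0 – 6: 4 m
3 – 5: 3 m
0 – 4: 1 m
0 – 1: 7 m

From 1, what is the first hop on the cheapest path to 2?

Candidate routes:
1–0–4–8–2: 7+1+2+9 = 19
1–0–4–5–3–2: 7+1+1+3+5 = 17
The minimum is 17 m via 1–0–4–5–3–2.
So from 1 the first move is to 0.

0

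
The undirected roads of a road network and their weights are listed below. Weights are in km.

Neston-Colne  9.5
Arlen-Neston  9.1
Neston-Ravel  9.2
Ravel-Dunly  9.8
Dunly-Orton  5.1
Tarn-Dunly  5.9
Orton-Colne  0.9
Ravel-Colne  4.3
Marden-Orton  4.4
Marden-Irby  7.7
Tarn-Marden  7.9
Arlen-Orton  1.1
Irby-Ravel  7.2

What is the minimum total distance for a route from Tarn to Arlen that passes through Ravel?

Best Tarn to Ravel: Tarn → Dunly → Ravel costing 15.7
Best Ravel to Arlen: Ravel → Colne → Orton → Arlen costing 6.3
Total via Ravel: 15.7 + 6.3 = 22 km.

22 km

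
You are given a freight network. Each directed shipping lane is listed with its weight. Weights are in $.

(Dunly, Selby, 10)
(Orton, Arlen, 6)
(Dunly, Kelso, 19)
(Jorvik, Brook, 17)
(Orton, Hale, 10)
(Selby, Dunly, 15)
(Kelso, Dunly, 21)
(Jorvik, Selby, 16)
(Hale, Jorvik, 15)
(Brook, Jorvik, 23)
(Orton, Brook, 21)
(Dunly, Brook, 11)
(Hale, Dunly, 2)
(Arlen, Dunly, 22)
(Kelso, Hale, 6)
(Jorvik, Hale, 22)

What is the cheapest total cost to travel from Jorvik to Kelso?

Candidate routes:
Jorvik → Selby → Dunly → Kelso: 16+15+19 = 50
Jorvik → Hale → Dunly → Kelso: 22+2+19 = 43
The minimum is $43 via Jorvik → Hale → Dunly → Kelso.

$43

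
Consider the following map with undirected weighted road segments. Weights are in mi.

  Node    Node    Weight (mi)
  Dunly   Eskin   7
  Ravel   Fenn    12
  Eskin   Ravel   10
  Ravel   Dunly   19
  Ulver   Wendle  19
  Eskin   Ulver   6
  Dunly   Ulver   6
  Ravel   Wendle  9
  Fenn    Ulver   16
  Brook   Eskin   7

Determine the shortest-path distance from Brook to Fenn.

29 mi

Running Dijkstra from Brook:
Brook: 0
Eskin: 7  (via Brook)
Ulver: 13  (via Eskin)
Dunly: 14  (via Eskin)
Ravel: 17  (via Eskin)
Wendle: 26  (via Ravel)
Fenn: 29  (via Ulver)
Shortest route: Brook → Eskin → Ulver → Fenn = 29 mi.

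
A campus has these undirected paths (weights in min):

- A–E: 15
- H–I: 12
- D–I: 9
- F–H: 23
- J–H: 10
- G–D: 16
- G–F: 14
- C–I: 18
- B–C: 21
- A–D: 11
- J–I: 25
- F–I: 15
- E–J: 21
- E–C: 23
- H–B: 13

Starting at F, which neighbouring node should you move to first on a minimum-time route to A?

I

Candidate routes:
F - G - D - A: 14+16+11 = 41
F - I - D - A: 15+9+11 = 35
F - H - I - D - A: 23+12+9+11 = 55
The minimum is 35 min via F - I - D - A.
So from F the first move is to I.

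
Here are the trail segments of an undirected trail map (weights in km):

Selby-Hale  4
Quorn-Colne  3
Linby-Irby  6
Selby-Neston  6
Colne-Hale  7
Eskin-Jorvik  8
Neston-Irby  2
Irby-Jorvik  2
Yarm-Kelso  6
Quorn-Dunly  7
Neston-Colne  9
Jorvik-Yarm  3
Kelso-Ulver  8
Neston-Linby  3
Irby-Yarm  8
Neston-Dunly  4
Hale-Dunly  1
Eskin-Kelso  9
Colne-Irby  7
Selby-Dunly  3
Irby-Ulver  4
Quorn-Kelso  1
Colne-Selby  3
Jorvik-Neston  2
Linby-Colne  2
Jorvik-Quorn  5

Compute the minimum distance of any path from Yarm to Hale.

Enumerating some paths:
Yarm–Jorvik–Neston–Dunly–Hale: 3+2+4+1 = 10
Yarm–Jorvik–Irby–Neston–Dunly–Hale: 3+2+2+4+1 = 12
Yarm–Jorvik–Neston–Selby–Dunly–Hale: 3+2+6+3+1 = 15
The minimum is 10 km via Yarm–Jorvik–Neston–Dunly–Hale.

10 km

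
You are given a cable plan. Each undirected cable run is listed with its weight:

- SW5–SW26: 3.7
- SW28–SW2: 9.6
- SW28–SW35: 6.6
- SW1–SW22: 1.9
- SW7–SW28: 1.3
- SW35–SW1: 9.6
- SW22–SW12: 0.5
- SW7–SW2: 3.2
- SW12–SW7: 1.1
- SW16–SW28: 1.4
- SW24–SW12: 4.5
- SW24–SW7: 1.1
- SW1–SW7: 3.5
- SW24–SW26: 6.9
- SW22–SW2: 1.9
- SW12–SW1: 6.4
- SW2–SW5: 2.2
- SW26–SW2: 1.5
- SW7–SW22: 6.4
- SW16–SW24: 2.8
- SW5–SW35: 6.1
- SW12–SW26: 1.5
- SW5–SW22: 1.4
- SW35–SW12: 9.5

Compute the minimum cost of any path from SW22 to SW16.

4.3

Settle nodes by increasing distance from SW22:
SW22: 0
SW12: 0.5  (via SW22)
SW5: 1.4  (via SW22)
SW7: 1.6  (via SW12)
SW1: 1.9  (via SW22)
SW2: 1.9  (via SW22)
SW26: 2  (via SW12)
SW24: 2.7  (via SW7)
SW28: 2.9  (via SW7)
SW16: 4.3  (via SW28)
Shortest route: SW22–SW12–SW7–SW28–SW16 = 4.3.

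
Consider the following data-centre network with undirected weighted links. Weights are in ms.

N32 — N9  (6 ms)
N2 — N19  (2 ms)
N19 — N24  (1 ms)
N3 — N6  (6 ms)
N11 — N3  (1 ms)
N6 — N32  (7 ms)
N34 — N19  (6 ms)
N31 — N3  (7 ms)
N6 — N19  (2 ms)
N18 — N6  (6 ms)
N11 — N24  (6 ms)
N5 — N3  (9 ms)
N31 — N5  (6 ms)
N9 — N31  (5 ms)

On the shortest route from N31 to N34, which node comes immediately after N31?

N3

Enumerating some paths:
N31 → N9 → N32 → N6 → N19 → N34: 5+6+7+2+6 = 26
N31 → N5 → N3 → N11 → N24 → N19 → N34: 6+9+1+6+1+6 = 29
N31 → N3 → N6 → N19 → N34: 7+6+2+6 = 21
The minimum is 21 ms via N31 → N3 → N6 → N19 → N34.
So from N31 the first move is to N3.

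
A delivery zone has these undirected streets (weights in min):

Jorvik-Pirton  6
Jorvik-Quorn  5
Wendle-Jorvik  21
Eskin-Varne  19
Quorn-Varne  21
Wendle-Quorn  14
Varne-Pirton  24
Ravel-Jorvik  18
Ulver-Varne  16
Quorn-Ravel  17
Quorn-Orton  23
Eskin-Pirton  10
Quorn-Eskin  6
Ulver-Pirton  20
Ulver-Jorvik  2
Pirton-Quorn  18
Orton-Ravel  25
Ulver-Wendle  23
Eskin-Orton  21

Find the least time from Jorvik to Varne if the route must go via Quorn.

26 min

Best Jorvik to Quorn: Jorvik → Quorn costing 5
Best Quorn to Varne: Quorn → Varne costing 21
Total via Quorn: 5 + 21 = 26 min.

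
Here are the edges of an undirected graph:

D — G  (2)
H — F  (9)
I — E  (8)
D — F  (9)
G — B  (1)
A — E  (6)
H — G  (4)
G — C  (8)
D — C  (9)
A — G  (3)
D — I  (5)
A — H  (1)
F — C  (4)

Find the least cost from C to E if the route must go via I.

22

Shortest C→I: C–D–I = 14
Best I to E: I–E costing 8
Total via I: 14 + 8 = 22.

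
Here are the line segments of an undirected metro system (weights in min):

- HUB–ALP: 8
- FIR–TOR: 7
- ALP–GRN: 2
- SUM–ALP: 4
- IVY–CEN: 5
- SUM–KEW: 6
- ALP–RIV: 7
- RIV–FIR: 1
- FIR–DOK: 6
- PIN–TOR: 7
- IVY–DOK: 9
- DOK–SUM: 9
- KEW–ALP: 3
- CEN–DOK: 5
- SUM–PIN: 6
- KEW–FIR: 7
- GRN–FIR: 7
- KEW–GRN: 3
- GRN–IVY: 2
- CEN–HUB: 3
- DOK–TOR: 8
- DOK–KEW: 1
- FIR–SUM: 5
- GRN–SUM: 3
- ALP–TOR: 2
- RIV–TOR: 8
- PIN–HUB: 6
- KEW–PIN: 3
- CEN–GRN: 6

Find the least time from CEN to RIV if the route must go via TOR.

Shortest CEN→TOR: CEN–GRN–ALP–TOR = 10
Shortest TOR→RIV: TOR–RIV = 8
Total via TOR: 10 + 8 = 18 min.

18 min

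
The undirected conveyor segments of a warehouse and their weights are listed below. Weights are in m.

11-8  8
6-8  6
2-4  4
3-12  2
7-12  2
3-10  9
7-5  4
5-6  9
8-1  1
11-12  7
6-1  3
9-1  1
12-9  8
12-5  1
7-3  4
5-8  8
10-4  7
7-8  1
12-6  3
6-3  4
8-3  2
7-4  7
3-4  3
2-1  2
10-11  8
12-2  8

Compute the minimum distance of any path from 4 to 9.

7 m

Running Dijkstra from 4:
4: 0
3: 3  (via 4)
2: 4  (via 4)
8: 5  (via 3)
12: 5  (via 3)
1: 6  (via 2)
5: 6  (via 12)
7: 6  (via 8)
6: 7  (via 3)
9: 7  (via 1)
Shortest route: 4–2–1–9 = 7 m.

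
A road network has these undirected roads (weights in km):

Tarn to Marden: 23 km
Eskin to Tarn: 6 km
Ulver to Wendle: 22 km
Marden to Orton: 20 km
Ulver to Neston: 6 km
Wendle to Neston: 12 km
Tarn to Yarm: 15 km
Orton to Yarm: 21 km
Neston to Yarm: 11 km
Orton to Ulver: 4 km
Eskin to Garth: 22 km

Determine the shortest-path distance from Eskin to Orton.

42 km

Running Dijkstra from Eskin:
Eskin: 0
Tarn: 6  (via Eskin)
Yarm: 21  (via Tarn)
Garth: 22  (via Eskin)
Marden: 29  (via Tarn)
Neston: 32  (via Yarm)
Ulver: 38  (via Neston)
Orton: 42  (via Yarm)
Shortest route: Eskin → Tarn → Yarm → Orton = 42 km.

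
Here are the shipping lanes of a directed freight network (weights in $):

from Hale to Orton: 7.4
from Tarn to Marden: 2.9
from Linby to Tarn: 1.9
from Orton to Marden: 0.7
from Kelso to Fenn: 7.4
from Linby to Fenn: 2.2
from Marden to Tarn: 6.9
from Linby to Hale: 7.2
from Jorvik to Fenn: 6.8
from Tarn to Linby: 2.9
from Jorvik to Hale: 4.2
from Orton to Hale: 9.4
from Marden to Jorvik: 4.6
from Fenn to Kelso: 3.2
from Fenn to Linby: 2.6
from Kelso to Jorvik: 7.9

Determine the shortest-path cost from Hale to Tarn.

Shortest distances from Hale:
Hale: 0
Orton: 7.4  (via Hale)
Marden: 8.1  (via Orton)
Jorvik: 12.7  (via Marden)
Tarn: 15  (via Marden)
Shortest route: Hale → Orton → Marden → Tarn = $15.

$15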